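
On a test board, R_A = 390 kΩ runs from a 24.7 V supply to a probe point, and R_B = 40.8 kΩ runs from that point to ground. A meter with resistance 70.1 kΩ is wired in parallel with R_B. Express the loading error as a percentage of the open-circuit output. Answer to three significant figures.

34.5 %

Unloaded V = 24.7 × 40.8/430.8 = 2.339 V.
Loaded: R_B‖R_L = 25.79 kΩ, giving V = 24.7 × 25.79/415.8 = 1.532 V.
Drop = (2.339 − 1.532) / 2.339 = 34.5 %.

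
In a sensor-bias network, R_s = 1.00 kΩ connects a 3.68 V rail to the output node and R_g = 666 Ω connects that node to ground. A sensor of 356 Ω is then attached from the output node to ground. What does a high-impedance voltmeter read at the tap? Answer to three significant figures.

The load sits in parallel with R_g: R_g‖R_L = (666 × 356) / (666 + 356) = 232.0 Ω.
V_out = 3.68 × 232.0 / (1000 + 232.0) = 3.68 × 232.0/1232 = 0.693 V.

V_out ≈ 0.693 V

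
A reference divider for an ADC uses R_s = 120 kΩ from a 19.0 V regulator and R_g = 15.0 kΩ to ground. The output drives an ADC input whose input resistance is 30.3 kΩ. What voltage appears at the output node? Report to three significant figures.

V_out ≈ 1.47 V

The load sits in parallel with R_g: R_g‖R_L = (15.0 × 30.3) / (15.0 + 30.3) = 10.03 kΩ.
V_out = 19.0 × 10.03 / (120 + 10.03) = 19.0 × 10.03/130.0 = 1.47 V.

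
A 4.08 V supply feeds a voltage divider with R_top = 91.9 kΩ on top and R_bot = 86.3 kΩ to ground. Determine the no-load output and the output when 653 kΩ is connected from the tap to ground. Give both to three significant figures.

Unloaded: 1.98 V; loaded: 1.85 V

Open-circuit: V = 4.08 × 86.3/(91.9 + 86.3) = 1.98 V.
With the load, R_bot becomes R_bot‖R_L = 76.23 kΩ, so V = 4.08 × 76.23/168.1 = 1.85 V.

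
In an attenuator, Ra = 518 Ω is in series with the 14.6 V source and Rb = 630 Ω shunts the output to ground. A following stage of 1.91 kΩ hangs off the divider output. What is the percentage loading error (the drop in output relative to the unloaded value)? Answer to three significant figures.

The divider's output (Thévenin) resistance is Ra‖Rb = 284.3 Ω.
Fractional drop under load = R_th/(R_th + R_L) = 284.3 / (284.3 + 1910) = 0.1296.
So the output falls by 13.0 %.

13.0 %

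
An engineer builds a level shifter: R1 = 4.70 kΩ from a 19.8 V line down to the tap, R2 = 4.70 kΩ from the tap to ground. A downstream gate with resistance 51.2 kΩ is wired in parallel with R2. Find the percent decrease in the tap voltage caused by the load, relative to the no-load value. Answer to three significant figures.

4.39 %

The divider's output (Thévenin) resistance is R1‖R2 = 2.350 kΩ.
Fractional drop under load = R_th/(R_th + R_L) = 2.350 / (2.350 + 51.2) = 0.04388.
So the output falls by 4.39 %.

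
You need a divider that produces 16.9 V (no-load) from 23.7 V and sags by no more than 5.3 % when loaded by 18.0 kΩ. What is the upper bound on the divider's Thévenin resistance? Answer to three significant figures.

R_th ≤ 1.01 kΩ

Loading drop = R_th/(R_th + R_L) ≤ 0.0530, so R_th ≤ R_L · ε/(1−ε) = 18.0 kΩ × 0.0530/0.9470 = 1.01 kΩ.
(Any R1, R2 with R2/(R1+R2) = 0.713 and R1‖R2 ≤ 1.01 kΩ will meet the spec.)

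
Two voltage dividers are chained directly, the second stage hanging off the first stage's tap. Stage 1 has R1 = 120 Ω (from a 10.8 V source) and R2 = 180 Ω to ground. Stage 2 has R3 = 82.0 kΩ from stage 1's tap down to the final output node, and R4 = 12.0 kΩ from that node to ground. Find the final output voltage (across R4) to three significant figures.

Stage 2 presents R3+R4 = 94000 Ω as a load on stage 1's tap.
Stage 1's lower leg becomes R2‖(R3+R4) = 179.7 Ω, so V_mid = 10.8 × 179.7/299.7 = 6.475 V.
Stage 2 is itself unloaded: V_out = V_mid × R4/(R3+R4) = 6.475 × 12000/94000 = 0.827 V.

V_out ≈ 0.827 V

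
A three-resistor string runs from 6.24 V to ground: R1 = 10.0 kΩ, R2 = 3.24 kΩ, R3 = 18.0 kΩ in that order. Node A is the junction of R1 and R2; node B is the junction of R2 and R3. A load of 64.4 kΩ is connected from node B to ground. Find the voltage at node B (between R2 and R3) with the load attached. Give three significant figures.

At node B, R3 is in parallel with the load: R3‖R_L = 14.07 kΩ.
Below node A the resistance is R2 + (R3‖R_L) = 17.31 kΩ, so V_A = 6.24 × 17.31/27.31 = 3.955 V.
Then V_B = V_A × (R3‖R_L)/(R2 + R3‖R_L) = 3.955 × 14.07/17.31 = 3.21 V.

V ≈ 3.21 V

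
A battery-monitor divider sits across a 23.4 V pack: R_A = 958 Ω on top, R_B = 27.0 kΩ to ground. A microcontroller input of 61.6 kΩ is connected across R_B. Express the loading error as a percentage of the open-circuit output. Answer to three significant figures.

1.48 %

The divider's output (Thévenin) resistance is R_A‖R_B = 925.2 Ω.
Fractional drop under load = R_th/(R_th + R_L) = 925.2 / (925.2 + 61600) = 0.01480.
So the output falls by 1.48 %.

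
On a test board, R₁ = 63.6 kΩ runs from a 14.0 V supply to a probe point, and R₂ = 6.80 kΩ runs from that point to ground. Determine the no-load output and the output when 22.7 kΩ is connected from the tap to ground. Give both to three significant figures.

Unloaded: 1.35 V; loaded: 1.06 V

Open-circuit: V = 14.0 × 6.80/(63.6 + 6.80) = 1.35 V.
With the load, R₂ becomes R₂‖R_L = 5.233 kΩ, so V = 14.0 × 5.233/68.83 = 1.06 V.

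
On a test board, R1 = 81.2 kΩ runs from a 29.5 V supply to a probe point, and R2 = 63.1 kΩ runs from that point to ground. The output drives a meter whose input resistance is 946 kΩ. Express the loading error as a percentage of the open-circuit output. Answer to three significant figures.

The divider's output (Thévenin) resistance is R1‖R2 = 35.51 kΩ.
Fractional drop under load = R_th/(R_th + R_L) = 35.51 / (35.51 + 946) = 0.03618.
So the output falls by 3.62 %.

3.62 %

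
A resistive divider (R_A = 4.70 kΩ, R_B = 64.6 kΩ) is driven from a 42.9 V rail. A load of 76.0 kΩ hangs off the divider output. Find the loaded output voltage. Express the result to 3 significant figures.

V_out ≈ 37.8 V

The load sits in parallel with R_B: R_B‖R_L = (64.6 × 76.0) / (64.6 + 76.0) = 34.92 kΩ.
V_out = 42.9 × 34.92 / (4.70 + 34.92) = 42.9 × 34.92/39.62 = 37.8 V.
(Unloaded it would have been 40.0 V.)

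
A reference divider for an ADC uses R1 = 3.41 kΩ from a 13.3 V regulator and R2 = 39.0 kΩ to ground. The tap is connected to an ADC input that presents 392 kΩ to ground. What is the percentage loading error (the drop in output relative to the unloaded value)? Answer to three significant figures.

0.794 %

The divider's output (Thévenin) resistance is R1‖R2 = 3.136 kΩ.
Fractional drop under load = R_th/(R_th + R_L) = 3.136 / (3.136 + 392) = 0.007936.
So the output falls by 0.794 %.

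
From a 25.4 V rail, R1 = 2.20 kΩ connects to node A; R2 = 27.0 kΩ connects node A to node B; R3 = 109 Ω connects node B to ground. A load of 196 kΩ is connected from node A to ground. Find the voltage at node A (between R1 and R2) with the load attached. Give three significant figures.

Below node A the series string R2+R3 = 27110 Ω sits in parallel with the 196000 Ω load: 23820 Ω.
V_A = 25.4 × 23820/(2200 + 23820) = 23.3 V.

V ≈ 23.3 V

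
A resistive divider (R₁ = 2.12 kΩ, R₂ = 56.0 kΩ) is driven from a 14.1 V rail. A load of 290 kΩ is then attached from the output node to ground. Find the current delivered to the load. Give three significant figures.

R₂‖R_L = 46.94 kΩ; V_out = 14.1 × 46.94/49.06 = 13.49 V.
I_L = V_out / R_L = 13.49 / 290 kΩ = 0.0465 mA.

I_L ≈ 0.0465 mA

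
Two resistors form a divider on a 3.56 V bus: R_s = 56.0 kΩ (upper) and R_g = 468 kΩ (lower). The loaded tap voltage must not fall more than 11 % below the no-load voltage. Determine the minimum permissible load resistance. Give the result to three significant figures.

Output resistance R_th = R_s‖R_g = (56.0 × 468)/524.0 = 50.02 kΩ.
The fractional drop is R_th/(R_th + R_L); requiring this ≤ 0.110 gives R_L ≥ R_th(1/0.110 − 1) = 50.02 × 8.091 = 405 kΩ.

R_L(min) ≈ 405 kΩ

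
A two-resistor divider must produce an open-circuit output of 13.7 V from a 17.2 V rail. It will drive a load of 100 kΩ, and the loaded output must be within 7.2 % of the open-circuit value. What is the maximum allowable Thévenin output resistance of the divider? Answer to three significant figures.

R_th ≤ 7.76 kΩ

Loading drop = R_th/(R_th + R_L) ≤ 0.0720, so R_th ≤ R_L · ε/(1−ε) = 100 kΩ × 0.0720/0.9280 = 7.76 kΩ.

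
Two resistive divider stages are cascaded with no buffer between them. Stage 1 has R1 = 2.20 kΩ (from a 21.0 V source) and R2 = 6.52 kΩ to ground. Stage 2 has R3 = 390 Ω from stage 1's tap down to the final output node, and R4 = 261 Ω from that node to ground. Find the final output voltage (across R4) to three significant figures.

V_out ≈ 1.78 V

Stage 2 presents R3+R4 = 651.0 Ω as a load on stage 1's tap.
Stage 1's lower leg becomes R2‖(R3+R4) = 591.9 Ω, so V_mid = 21.0 × 591.9/2792 = 4.452 V.
Stage 2 is itself unloaded: V_out = V_mid × R4/(R3+R4) = 4.452 × 261/651.0 = 1.78 V.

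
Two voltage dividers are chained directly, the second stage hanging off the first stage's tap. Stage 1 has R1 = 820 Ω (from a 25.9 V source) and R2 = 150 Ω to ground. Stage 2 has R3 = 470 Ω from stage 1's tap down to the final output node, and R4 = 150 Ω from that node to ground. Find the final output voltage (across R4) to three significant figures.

Stage 2 presents R3+R4 = 620.0 Ω as a load on stage 1's tap.
Stage 1's lower leg becomes R2‖(R3+R4) = 120.8 Ω, so V_mid = 25.9 × 120.8/940.8 = 3.325 V.
Stage 2 is itself unloaded: V_out = V_mid × R4/(R3+R4) = 3.325 × 150/620.0 = 0.804 V.

V_out ≈ 0.804 V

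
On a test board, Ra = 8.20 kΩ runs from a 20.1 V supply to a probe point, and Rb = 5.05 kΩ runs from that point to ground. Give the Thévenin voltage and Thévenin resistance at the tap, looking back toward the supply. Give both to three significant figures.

V_th is the open-circuit tap voltage: 20.1 × 5.05/(8.20 + 5.05) = 7.66 V.
With the supply zeroed, Ra and Rb appear in parallel from the tap: R_th = Ra‖Rb = (8.20 × 5.05)/13.25 = 3.13 kΩ.

V_th = 7.66 V, R_th = 3.13 kΩ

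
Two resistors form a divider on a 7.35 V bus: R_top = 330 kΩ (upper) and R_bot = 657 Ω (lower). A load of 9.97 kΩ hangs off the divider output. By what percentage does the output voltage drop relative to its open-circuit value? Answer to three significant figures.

The divider's output (Thévenin) resistance is R_top‖R_bot = 655.7 Ω.
Fractional drop under load = R_th/(R_th + R_L) = 655.7 / (655.7 + 9970) = 0.06171.
So the output falls by 6.17 %.

6.17 %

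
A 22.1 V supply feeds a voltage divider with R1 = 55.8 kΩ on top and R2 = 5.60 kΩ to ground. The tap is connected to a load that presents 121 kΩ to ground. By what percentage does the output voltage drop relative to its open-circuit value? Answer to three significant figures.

The divider's output (Thévenin) resistance is R1‖R2 = 5.089 kΩ.
Fractional drop under load = R_th/(R_th + R_L) = 5.089 / (5.089 + 121) = 0.04036.
So the output falls by 4.04 %.

4.04 %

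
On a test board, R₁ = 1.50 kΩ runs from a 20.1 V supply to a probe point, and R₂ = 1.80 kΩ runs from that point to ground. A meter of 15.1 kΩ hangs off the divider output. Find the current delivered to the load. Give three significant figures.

R₂‖R_L = 1.608 kΩ; V_out = 20.1 × 1.608/3.108 = 10.40 V.
I_L = V_out / R_L = 10.40 / 15.1 kΩ = 0.689 mA.

I_L ≈ 0.689 mA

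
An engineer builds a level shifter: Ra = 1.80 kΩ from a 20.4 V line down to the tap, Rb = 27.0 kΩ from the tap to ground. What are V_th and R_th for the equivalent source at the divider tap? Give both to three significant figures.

V_th is the open-circuit tap voltage: 20.4 × 27.0/(1.80 + 27.0) = 19.1 V.
With the supply zeroed, Ra and Rb appear in parallel from the tap: R_th = Ra‖Rb = (1.80 × 27.0)/28.80 = 1.69 kΩ.

V_th = 19.1 V, R_th = 1.69 kΩ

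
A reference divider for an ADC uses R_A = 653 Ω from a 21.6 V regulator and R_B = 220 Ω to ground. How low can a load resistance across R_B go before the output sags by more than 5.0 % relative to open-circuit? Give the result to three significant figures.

Output resistance R_th = R_A‖R_B = (653 × 220)/873.0 = 164.6 Ω.
The fractional drop is R_th/(R_th + R_L); requiring this ≤ 0.0500 gives R_L ≥ R_th(1/0.0500 − 1) = 164.6 × 19.00 = 3.13 kΩ.

R_L(min) ≈ 3.13 kΩ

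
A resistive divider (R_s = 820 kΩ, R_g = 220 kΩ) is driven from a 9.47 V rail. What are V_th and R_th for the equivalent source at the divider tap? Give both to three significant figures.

V_th = 2.00 V, R_th = 173 kΩ

V_th is the open-circuit tap voltage: 9.47 × 220/(820 + 220) = 2.00 V.
With the supply zeroed, R_s and R_g appear in parallel from the tap: R_th = R_s‖R_g = (820 × 220)/1040 = 173 kΩ.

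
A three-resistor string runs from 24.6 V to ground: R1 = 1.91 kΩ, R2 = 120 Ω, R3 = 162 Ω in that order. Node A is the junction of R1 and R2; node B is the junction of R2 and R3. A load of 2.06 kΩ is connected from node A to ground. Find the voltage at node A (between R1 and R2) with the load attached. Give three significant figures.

V ≈ 2.83 V

Below node A the series string R2+R3 = 282.0 Ω sits in parallel with the 2060 Ω load: 248.0 Ω.
V_A = 24.6 × 248.0/(1910 + 248.0) = 2.83 V.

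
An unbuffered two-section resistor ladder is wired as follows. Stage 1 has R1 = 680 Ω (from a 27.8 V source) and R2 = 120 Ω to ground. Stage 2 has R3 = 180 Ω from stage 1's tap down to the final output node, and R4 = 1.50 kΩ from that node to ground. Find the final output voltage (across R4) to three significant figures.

V_out ≈ 3.51 V

Stage 2 presents R3+R4 = 1680 Ω as a load on stage 1's tap.
Stage 1's lower leg becomes R2‖(R3+R4) = 112.0 Ω, so V_mid = 27.8 × 112.0/792.0 = 3.931 V.
Stage 2 is itself unloaded: V_out = V_mid × R4/(R3+R4) = 3.931 × 1500/1680 = 3.51 V.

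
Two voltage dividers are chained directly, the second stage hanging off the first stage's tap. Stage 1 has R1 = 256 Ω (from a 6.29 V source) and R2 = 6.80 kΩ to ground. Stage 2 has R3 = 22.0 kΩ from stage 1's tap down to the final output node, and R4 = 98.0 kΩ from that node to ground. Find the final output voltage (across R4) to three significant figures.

V_out ≈ 4.94 V

Stage 2 presents R3+R4 = 120000 Ω as a load on stage 1's tap.
Stage 1's lower leg becomes R2‖(R3+R4) = 6435 Ω, so V_mid = 6.29 × 6435/6691 = 6.049 V.
Stage 2 is itself unloaded: V_out = V_mid × R4/(R3+R4) = 6.049 × 98000/120000 = 4.94 V.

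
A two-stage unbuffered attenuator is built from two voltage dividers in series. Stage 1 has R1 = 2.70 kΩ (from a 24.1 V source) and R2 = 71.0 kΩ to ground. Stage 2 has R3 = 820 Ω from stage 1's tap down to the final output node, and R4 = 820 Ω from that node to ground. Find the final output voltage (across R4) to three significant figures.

Stage 2 presents R3+R4 = 1640 Ω as a load on stage 1's tap.
Stage 1's lower leg becomes R2‖(R3+R4) = 1603 Ω, so V_mid = 24.1 × 1603/4303 = 8.978 V.
Stage 2 is itself unloaded: V_out = V_mid × R4/(R3+R4) = 8.978 × 820/1640 = 4.49 V.

V_out ≈ 4.49 V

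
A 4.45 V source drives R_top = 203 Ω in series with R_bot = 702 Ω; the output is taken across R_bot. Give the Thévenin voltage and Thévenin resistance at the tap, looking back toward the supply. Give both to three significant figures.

V_th is the open-circuit tap voltage: 4.45 × 702/(203 + 702) = 3.45 V.
With the supply zeroed, R_top and R_bot appear in parallel from the tap: R_th = R_top‖R_bot = (203 × 702)/905.0 = 157 Ω.

V_th = 3.45 V, R_th = 157 Ω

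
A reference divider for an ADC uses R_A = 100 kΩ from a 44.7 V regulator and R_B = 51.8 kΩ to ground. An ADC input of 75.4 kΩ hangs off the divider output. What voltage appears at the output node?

The load sits in parallel with R_B: R_B‖R_L = (51.8 × 75.4) / (51.8 + 75.4) = 30.71 kΩ.
V_out = 44.7 × 30.71 / (100 + 30.71) = 44.7 × 30.71/130.7 = 10.5 V.

V_out ≈ 10.5 V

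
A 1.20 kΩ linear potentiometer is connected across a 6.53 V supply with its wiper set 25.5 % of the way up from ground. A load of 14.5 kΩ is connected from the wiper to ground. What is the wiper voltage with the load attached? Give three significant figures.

V ≈ 1.64 V

The wiper splits the pot into (1−α)R = 894.0 Ω above and αR = 306.0 Ω below.
Lower section ‖ load = 299.7 Ω.
V_wiper = 6.53 × 299.7/(894.0 + 299.7) = 1.64 V.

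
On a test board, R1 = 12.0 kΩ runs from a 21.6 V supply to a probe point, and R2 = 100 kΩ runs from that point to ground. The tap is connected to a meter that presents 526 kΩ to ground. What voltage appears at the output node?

The load sits in parallel with R2: R2‖R_L = (100 × 526) / (100 + 526) = 84.03 kΩ.
V_out = 21.6 × 84.03 / (12.0 + 84.03) = 21.6 × 84.03/96.03 = 18.9 V.
(Unloaded it would have been 19.3 V.)

V_out ≈ 18.9 V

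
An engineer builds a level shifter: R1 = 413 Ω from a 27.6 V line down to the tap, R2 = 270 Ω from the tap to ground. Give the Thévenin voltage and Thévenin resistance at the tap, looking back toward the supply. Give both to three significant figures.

V_th = 10.9 V, R_th = 163 Ω

V_th is the open-circuit tap voltage: 27.6 × 270/(413 + 270) = 10.9 V.
With the supply zeroed, R1 and R2 appear in parallel from the tap: R_th = R1‖R2 = (413 × 270)/683.0 = 163 Ω.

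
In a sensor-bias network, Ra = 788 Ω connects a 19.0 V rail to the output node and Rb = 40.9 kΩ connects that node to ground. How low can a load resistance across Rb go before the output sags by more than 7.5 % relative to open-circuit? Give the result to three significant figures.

Output resistance R_th = Ra‖Rb = (788 × 40900)/41690 = 773.1 Ω.
The fractional drop is R_th/(R_th + R_L); requiring this ≤ 0.0750 gives R_L ≥ R_th(1/0.0750 − 1) = 773.1 × 12.33 = 9.53 kΩ.

R_L(min) ≈ 9.53 kΩ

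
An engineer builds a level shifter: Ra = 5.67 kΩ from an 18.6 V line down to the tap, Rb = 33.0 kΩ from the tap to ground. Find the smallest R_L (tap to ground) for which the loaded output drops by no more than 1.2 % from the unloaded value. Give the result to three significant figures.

Output resistance R_th = Ra‖Rb = (5.67 × 33.0)/38.67 = 4.839 kΩ.
The fractional drop is R_th/(R_th + R_L); requiring this ≤ 0.0120 gives R_L ≥ R_th(1/0.0120 − 1) = 4.839 × 82.33 = 398 kΩ.

R_L(min) ≈ 398 kΩ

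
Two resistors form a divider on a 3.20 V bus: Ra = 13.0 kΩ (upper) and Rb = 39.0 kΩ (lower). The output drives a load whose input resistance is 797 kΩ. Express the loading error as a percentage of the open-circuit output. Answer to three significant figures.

1.21 %

The divider's output (Thévenin) resistance is Ra‖Rb = 9.750 kΩ.
Fractional drop under load = R_th/(R_th + R_L) = 9.750 / (9.750 + 797) = 0.01209.
So the output falls by 1.21 %.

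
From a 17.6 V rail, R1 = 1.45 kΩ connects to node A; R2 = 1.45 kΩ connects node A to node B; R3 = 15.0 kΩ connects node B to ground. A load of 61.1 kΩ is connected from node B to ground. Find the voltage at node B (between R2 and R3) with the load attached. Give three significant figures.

At node B, R3 is in parallel with the load: R3‖R_L = 12.04 kΩ.
Below node A the resistance is R2 + (R3‖R_L) = 13.49 kΩ, so V_A = 17.6 × 13.49/14.94 = 15.89 V.
Then V_B = V_A × (R3‖R_L)/(R2 + R3‖R_L) = 15.89 × 12.04/13.49 = 14.2 V.

V ≈ 14.2 V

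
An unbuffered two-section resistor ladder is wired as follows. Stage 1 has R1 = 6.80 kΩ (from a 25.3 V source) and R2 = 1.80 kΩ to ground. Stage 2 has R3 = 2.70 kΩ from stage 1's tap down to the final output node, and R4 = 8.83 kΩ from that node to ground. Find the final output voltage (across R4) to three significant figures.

Stage 2 presents R3+R4 = 11.53 kΩ as a load on stage 1's tap.
Stage 1's lower leg becomes R2‖(R3+R4) = 1.557 kΩ, so V_mid = 25.3 × 1.557/8.357 = 4.714 V.
Stage 2 is itself unloaded: V_out = V_mid × R4/(R3+R4) = 4.714 × 8.83/11.53 = 3.61 V.

V_out ≈ 3.61 V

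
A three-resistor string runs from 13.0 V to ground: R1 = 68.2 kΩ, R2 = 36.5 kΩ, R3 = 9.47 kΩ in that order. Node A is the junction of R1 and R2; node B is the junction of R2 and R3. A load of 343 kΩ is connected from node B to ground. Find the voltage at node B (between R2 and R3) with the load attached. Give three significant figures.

At node B, R3 is in parallel with the load: R3‖R_L = 9.216 kΩ.
Below node A the resistance is R2 + (R3‖R_L) = 45.72 kΩ, so V_A = 13.0 × 45.72/113.9 = 5.217 V.
Then V_B = V_A × (R3‖R_L)/(R2 + R3‖R_L) = 5.217 × 9.216/45.72 = 1.05 V.

V ≈ 1.05 V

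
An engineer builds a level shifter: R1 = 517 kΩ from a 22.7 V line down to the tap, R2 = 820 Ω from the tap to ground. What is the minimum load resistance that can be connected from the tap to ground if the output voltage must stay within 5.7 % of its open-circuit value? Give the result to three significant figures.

Output resistance R_th = R1‖R2 = (517000 × 820)/517800 = 818.7 Ω.
The fractional drop is R_th/(R_th + R_L); requiring this ≤ 0.0570 gives R_L ≥ R_th(1/0.0570 − 1) = 818.7 × 16.54 = 13.5 kΩ.

R_L(min) ≈ 13.5 kΩ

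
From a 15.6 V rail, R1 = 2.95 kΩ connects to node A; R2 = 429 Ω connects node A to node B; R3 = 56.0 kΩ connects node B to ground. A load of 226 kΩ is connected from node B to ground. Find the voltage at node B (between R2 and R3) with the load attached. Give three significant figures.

At node B, R3 is in parallel with the load: R3‖R_L = 44880 Ω.
Below node A the resistance is R2 + (R3‖R_L) = 45310 Ω, so V_A = 15.6 × 45310/48260 = 14.65 V.
Then V_B = V_A × (R3‖R_L)/(R2 + R3‖R_L) = 14.65 × 44880/45310 = 14.5 V.

V ≈ 14.5 V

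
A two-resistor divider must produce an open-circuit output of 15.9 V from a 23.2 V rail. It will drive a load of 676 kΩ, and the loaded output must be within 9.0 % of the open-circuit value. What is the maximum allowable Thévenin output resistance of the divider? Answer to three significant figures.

Loading drop = R_th/(R_th + R_L) ≤ 0.0900, so R_th ≤ R_L · ε/(1−ε) = 676 kΩ × 0.0900/0.9100 = 66.9 kΩ.
(Any R1, R2 with R2/(R1+R2) = 0.685 and R1‖R2 ≤ 66.9 kΩ will meet the spec.)

R_th ≤ 66.9 kΩ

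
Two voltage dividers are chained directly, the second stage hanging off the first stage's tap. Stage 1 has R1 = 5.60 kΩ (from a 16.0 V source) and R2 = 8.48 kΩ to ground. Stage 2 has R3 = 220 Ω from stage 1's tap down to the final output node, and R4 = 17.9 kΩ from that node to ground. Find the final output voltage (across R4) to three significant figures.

V_out ≈ 8.03 V

Stage 2 presents R3+R4 = 18120 Ω as a load on stage 1's tap.
Stage 1's lower leg becomes R2‖(R3+R4) = 5777 Ω, so V_mid = 16.0 × 5777/11380 = 8.124 V.
Stage 2 is itself unloaded: V_out = V_mid × R4/(R3+R4) = 8.124 × 17900/18120 = 8.03 V.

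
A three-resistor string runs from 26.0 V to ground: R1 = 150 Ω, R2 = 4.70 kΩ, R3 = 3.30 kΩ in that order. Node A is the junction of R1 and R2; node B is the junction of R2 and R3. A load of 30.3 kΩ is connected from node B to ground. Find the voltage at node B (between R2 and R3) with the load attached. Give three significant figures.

At node B, R3 is in parallel with the load: R3‖R_L = 2976 Ω.
Below node A the resistance is R2 + (R3‖R_L) = 7676 Ω, so V_A = 26.0 × 7676/7826 = 25.50 V.
Then V_B = V_A × (R3‖R_L)/(R2 + R3‖R_L) = 25.50 × 2976/7676 = 9.89 V.

V ≈ 9.89 V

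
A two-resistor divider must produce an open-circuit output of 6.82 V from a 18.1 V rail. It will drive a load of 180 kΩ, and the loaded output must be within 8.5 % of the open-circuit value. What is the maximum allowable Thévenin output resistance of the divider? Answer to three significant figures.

Loading drop = R_th/(R_th + R_L) ≤ 0.0850, so R_th ≤ R_L · ε/(1−ε) = 180 kΩ × 0.0850/0.9150 = 16.7 kΩ.
(Any R1, R2 with R2/(R1+R2) = 0.377 and R1‖R2 ≤ 16.7 kΩ will meet the spec.)

R_th ≤ 16.7 kΩ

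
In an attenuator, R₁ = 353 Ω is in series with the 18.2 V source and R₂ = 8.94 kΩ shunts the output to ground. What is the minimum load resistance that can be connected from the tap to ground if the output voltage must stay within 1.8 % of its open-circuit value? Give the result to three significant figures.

Output resistance R_th = R₁‖R₂ = (353 × 8940)/9293 = 339.6 Ω.
The fractional drop is R_th/(R_th + R_L); requiring this ≤ 0.0180 gives R_L ≥ R_th(1/0.0180 − 1) = 339.6 × 54.56 = 18.5 kΩ.

R_L(min) ≈ 18.5 kΩ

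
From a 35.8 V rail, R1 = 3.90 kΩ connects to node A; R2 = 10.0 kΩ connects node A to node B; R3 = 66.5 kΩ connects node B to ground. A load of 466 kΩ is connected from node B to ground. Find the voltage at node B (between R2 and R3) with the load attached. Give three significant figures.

V ≈ 28.9 V

At node B, R3 is in parallel with the load: R3‖R_L = 58.20 kΩ.
Below node A the resistance is R2 + (R3‖R_L) = 68.20 kΩ, so V_A = 35.8 × 68.20/72.10 = 33.86 V.
Then V_B = V_A × (R3‖R_L)/(R2 + R3‖R_L) = 33.86 × 58.20/68.20 = 28.9 V.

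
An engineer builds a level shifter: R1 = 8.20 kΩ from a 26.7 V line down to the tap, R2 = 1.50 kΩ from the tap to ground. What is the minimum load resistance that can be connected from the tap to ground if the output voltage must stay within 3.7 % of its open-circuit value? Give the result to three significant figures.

Output resistance R_th = R1‖R2 = (8.20 × 1.50)/9.700 = 1.268 kΩ.
The fractional drop is R_th/(R_th + R_L); requiring this ≤ 0.0370 gives R_L ≥ R_th(1/0.0370 − 1) = 1.268 × 26.03 = 33.0 kΩ.

R_L(min) ≈ 33.0 kΩ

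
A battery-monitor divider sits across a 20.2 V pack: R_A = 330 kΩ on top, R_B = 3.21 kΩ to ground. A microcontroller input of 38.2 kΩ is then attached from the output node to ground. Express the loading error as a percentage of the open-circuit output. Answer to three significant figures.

The divider's output (Thévenin) resistance is R_A‖R_B = 3.179 kΩ.
Fractional drop under load = R_th/(R_th + R_L) = 3.179 / (3.179 + 38.2) = 0.07683.
So the output falls by 7.68 %.

7.68 %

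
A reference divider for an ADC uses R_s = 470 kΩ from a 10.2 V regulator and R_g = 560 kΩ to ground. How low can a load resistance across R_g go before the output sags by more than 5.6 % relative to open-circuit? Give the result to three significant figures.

R_L(min) ≈ 4.31 MΩ

Output resistance R_th = R_s‖R_g = (470 × 560)/1030 = 255.5 kΩ.
The fractional drop is R_th/(R_th + R_L); requiring this ≤ 0.0560 gives R_L ≥ R_th(1/0.0560 − 1) = 255.5 × 16.86 = 4.31 MΩ.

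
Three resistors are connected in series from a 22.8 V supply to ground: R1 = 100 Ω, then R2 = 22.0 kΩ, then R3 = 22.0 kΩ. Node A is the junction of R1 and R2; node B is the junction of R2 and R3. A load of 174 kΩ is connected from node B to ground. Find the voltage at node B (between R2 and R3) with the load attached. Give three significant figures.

At node B, R3 is in parallel with the load: R3‖R_L = 19530 Ω.
Below node A the resistance is R2 + (R3‖R_L) = 41530 Ω, so V_A = 22.8 × 41530/41630 = 22.75 V.
Then V_B = V_A × (R3‖R_L)/(R2 + R3‖R_L) = 22.75 × 19530/41530 = 10.7 V.

V ≈ 10.7 V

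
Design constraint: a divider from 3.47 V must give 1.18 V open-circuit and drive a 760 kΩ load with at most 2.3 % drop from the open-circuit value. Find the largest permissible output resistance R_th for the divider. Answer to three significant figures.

Loading drop = R_th/(R_th + R_L) ≤ 0.0230, so R_th ≤ R_L · ε/(1−ε) = 760 kΩ × 0.0230/0.9770 = 17.9 kΩ.

R_th ≤ 17.9 kΩ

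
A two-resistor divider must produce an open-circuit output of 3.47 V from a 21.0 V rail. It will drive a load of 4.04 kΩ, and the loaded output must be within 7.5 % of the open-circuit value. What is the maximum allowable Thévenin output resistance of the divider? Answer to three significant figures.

Loading drop = R_th/(R_th + R_L) ≤ 0.0750, so R_th ≤ R_L · ε/(1−ε) = 4.04 kΩ × 0.0750/0.9250 = 328 Ω.

R_th ≤ 328 Ω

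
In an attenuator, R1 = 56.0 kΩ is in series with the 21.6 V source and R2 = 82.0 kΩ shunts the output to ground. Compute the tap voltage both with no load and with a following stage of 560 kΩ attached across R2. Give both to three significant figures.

Open-circuit: V = 21.6 × 82.0/(56.0 + 82.0) = 12.8 V.
With the load, R2 becomes R2‖R_L = 71.53 kΩ, so V = 21.6 × 71.53/127.5 = 12.1 V.

Unloaded: 12.8 V; loaded: 12.1 V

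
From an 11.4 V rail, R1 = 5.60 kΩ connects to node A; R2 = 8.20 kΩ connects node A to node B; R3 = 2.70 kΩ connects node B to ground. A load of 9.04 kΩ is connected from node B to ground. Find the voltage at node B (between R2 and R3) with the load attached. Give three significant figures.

V ≈ 1.49 V

At node B, R3 is in parallel with the load: R3‖R_L = 2.079 kΩ.
Below node A the resistance is R2 + (R3‖R_L) = 10.28 kΩ, so V_A = 11.4 × 10.28/15.88 = 7.380 V.
Then V_B = V_A × (R3‖R_L)/(R2 + R3‖R_L) = 7.380 × 2.079/10.28 = 1.49 V.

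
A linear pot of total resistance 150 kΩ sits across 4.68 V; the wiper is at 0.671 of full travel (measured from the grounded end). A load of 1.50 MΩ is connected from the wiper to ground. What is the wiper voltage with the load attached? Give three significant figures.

The wiper splits the pot into (1−α)R = 49.35 kΩ above and αR = 100.7 kΩ below.
Lower section ‖ load = 94.32 kΩ.
V_wiper = 4.68 × 94.32/(49.35 + 94.32) = 3.07 V.

V ≈ 3.07 V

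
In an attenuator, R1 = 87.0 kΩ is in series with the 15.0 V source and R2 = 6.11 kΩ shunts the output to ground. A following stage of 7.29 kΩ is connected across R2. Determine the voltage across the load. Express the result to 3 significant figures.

V_out ≈ 0.552 V

The load sits in parallel with R2: R2‖R_L = (6.11 × 7.29) / (6.11 + 7.29) = 3.324 kΩ.
V_out = 15.0 × 3.324 / (87.0 + 3.324) = 15.0 × 3.324/90.32 = 0.552 V.
(Unloaded it would have been 0.984 V.)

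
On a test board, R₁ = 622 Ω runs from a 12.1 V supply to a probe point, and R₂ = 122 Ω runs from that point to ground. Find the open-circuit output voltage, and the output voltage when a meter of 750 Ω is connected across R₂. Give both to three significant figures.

Open-circuit: V = 12.1 × 122/(622 + 122) = 1.98 V.
With the load, R₂ becomes R₂‖R_L = 104.9 Ω, so V = 12.1 × 104.9/726.9 = 1.75 V.

Unloaded: 1.98 V; loaded: 1.75 V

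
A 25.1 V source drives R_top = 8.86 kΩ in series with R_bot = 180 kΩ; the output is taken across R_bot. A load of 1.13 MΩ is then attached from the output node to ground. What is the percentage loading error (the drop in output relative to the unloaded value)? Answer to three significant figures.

The divider's output (Thévenin) resistance is R_top‖R_bot = 8.444 kΩ.
Fractional drop under load = R_th/(R_th + R_L) = 8.444 / (8.444 + 1130) = 0.007417.
So the output falls by 0.742 %.

0.742 %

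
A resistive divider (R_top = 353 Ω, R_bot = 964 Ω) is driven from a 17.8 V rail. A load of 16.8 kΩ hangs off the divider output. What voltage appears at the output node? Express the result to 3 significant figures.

V_out ≈ 12.8 V

The load sits in parallel with R_bot: R_bot‖R_L = (964 × 16800) / (964 + 16800) = 911.7 Ω.
V_out = 17.8 × 911.7 / (353 + 911.7) = 17.8 × 911.7/1265 = 12.8 V.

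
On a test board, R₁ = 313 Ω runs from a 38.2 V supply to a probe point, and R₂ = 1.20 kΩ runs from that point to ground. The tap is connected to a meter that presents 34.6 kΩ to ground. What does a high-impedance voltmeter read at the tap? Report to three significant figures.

V_out ≈ 30.1 V

The load sits in parallel with R₂: R₂‖R_L = (1200 × 34600) / (1200 + 34600) = 1160 Ω.
V_out = 38.2 × 1160 / (313 + 1160) = 38.2 × 1160/1473 = 30.1 V.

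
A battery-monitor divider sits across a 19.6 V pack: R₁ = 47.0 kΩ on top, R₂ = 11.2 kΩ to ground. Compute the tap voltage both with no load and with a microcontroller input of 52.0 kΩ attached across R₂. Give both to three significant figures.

Open-circuit: V = 19.6 × 11.2/(47.0 + 11.2) = 3.77 V.
With the load, R₂ becomes R₂‖R_L = 9.215 kΩ, so V = 19.6 × 9.215/56.22 = 3.21 V.

Unloaded: 3.77 V; loaded: 3.21 V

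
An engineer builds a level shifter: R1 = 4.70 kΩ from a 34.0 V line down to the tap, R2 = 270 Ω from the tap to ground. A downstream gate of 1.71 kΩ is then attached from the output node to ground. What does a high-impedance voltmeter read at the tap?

The load sits in parallel with R2: R2‖R_L = (270 × 1710) / (270 + 1710) = 233.2 Ω.
V_out = 34.0 × 233.2 / (4700 + 233.2) = 34.0 × 233.2/4933 = 1.61 V.
(Unloaded it would have been 1.85 V.)

V_out ≈ 1.61 V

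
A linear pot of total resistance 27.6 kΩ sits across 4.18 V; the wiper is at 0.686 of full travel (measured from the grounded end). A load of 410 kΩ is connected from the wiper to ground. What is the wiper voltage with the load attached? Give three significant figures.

The wiper splits the pot into (1−α)R = 8.666 kΩ above and αR = 18.93 kΩ below.
Lower section ‖ load = 18.10 kΩ.
V_wiper = 4.18 × 18.10/(8.666 + 18.10) = 2.83 V.

V ≈ 2.83 V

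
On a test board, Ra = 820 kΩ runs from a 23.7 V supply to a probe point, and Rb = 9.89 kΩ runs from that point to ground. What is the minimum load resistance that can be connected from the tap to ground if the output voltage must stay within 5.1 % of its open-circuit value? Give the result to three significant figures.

R_L(min) ≈ 182 kΩ

Output resistance R_th = Ra‖Rb = (820 × 9.89)/829.9 = 9.772 kΩ.
The fractional drop is R_th/(R_th + R_L); requiring this ≤ 0.0510 gives R_L ≥ R_th(1/0.0510 − 1) = 9.772 × 18.61 = 182 kΩ.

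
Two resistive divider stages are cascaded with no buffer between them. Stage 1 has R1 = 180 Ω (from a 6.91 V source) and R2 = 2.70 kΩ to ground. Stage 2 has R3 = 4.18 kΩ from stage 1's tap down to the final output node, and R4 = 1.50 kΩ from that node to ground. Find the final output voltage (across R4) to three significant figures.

V_out ≈ 1.66 V

Stage 2 presents R3+R4 = 5680 Ω as a load on stage 1's tap.
Stage 1's lower leg becomes R2‖(R3+R4) = 1830 Ω, so V_mid = 6.91 × 1830/2010 = 6.291 V.
Stage 2 is itself unloaded: V_out = V_mid × R4/(R3+R4) = 6.291 × 1500/5680 = 1.66 V.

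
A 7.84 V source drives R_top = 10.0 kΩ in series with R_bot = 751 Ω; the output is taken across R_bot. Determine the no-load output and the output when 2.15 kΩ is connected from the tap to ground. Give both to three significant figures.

Open-circuit: V = 7.84 × 751/(10000 + 751) = 0.548 V.
With the load, R_bot becomes R_bot‖R_L = 556.6 Ω, so V = 7.84 × 556.6/10560 = 0.413 V.

Unloaded: 0.548 V; loaded: 0.413 V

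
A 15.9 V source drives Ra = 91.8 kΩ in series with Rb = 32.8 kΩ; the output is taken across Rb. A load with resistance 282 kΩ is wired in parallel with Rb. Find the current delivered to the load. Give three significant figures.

Rb‖R_L = 29.38 kΩ; V_out = 15.9 × 29.38/121.2 = 3.855 V.
I_L = V_out / R_L = 3.855 / 282 kΩ = 0.0137 mA.

I_L ≈ 0.0137 mA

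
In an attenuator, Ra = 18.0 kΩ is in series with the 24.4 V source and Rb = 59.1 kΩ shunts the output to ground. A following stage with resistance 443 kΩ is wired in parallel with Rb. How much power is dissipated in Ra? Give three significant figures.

P ≈ 2.18 mW

Total resistance from the source is Ra + (Rb‖R_L) = 70.14 kΩ, so I = 24.4/70.14 kΩ = 0.3479 mA.
P = I²·Ra = (0.3479 mA)² × 18.0 kΩ = 2.18 mW.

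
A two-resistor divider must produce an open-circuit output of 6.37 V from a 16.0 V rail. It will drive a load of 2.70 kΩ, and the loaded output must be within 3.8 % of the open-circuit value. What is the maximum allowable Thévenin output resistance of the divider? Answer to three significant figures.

R_th ≤ 107 Ω

Loading drop = R_th/(R_th + R_L) ≤ 0.0380, so R_th ≤ R_L · ε/(1−ε) = 2.70 kΩ × 0.0380/0.9620 = 107 Ω.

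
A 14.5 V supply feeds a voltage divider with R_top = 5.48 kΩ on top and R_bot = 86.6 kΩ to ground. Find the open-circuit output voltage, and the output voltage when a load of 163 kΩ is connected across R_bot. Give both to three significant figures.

Unloaded: 13.6 V; loaded: 13.2 V

Open-circuit: V = 14.5 × 86.6/(5.48 + 86.6) = 13.6 V.
With the load, R_bot becomes R_bot‖R_L = 56.55 kΩ, so V = 14.5 × 56.55/62.03 = 13.2 V.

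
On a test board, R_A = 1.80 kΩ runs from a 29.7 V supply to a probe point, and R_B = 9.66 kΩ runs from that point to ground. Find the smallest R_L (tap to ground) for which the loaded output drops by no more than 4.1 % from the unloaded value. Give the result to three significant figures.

R_L(min) ≈ 35.5 kΩ

Output resistance R_th = R_A‖R_B = (1.80 × 9.66)/11.46 = 1.517 kΩ.
The fractional drop is R_th/(R_th + R_L); requiring this ≤ 0.0410 gives R_L ≥ R_th(1/0.0410 − 1) = 1.517 × 23.39 = 35.5 kΩ.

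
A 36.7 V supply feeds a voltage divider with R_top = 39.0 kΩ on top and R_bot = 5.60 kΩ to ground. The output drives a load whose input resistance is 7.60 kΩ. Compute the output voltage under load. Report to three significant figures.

V_out ≈ 2.80 V

The load sits in parallel with R_bot: R_bot‖R_L = (5.60 × 7.60) / (5.60 + 7.60) = 3.224 kΩ.
V_out = 36.7 × 3.224 / (39.0 + 3.224) = 36.7 × 3.224/42.22 = 2.80 V.
(Unloaded it would have been 4.61 V.)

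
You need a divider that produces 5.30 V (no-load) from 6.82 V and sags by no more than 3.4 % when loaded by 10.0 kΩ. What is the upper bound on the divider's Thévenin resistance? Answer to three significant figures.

R_th ≤ 352 Ω

Loading drop = R_th/(R_th + R_L) ≤ 0.0340, so R_th ≤ R_L · ε/(1−ε) = 10.0 kΩ × 0.0340/0.9660 = 352 Ω.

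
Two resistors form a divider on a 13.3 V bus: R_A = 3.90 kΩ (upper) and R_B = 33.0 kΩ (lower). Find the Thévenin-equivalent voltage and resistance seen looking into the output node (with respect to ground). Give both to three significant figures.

V_th is the open-circuit tap voltage: 13.3 × 33.0/(3.90 + 33.0) = 11.9 V.
With the supply zeroed, R_A and R_B appear in parallel from the tap: R_th = R_A‖R_B = (3.90 × 33.0)/36.90 = 3.49 kΩ.

V_th = 11.9 V, R_th = 3.49 kΩ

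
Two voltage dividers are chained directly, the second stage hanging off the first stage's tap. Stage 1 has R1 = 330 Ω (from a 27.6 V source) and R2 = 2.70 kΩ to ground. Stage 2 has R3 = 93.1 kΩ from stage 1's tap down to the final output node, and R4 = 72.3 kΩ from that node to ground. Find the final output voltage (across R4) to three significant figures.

Stage 2 presents R3+R4 = 165400 Ω as a load on stage 1's tap.
Stage 1's lower leg becomes R2‖(R3+R4) = 2657 Ω, so V_mid = 27.6 × 2657/2987 = 24.55 V.
Stage 2 is itself unloaded: V_out = V_mid × R4/(R3+R4) = 24.55 × 72300/165400 = 10.7 V.

V_out ≈ 10.7 V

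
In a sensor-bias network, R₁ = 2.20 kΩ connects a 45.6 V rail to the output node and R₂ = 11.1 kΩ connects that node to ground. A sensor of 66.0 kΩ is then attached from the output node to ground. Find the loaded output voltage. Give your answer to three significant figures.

The load sits in parallel with R₂: R₂‖R_L = (11.1 × 66.0) / (11.1 + 66.0) = 9.502 kΩ.
V_out = 45.6 × 9.502 / (2.20 + 9.502) = 45.6 × 9.502/11.70 = 37.0 V.

V_out ≈ 37.0 V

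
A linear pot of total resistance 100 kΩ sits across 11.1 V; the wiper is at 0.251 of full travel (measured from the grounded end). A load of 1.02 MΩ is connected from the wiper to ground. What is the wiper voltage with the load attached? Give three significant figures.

V ≈ 2.74 V

The wiper splits the pot into (1−α)R = 74.90 kΩ above and αR = 25.10 kΩ below.
Lower section ‖ load = 24.50 kΩ.
V_wiper = 11.1 × 24.50/(74.90 + 24.50) = 2.74 V.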